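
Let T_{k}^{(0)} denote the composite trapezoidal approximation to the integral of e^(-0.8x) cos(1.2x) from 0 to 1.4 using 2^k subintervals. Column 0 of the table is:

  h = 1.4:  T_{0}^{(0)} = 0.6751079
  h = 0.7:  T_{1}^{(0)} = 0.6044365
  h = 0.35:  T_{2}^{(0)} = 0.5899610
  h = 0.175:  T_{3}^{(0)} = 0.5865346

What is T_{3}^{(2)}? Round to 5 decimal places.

0.58541

Richardson extrapolation on the trapezoidal column (denominator 4−1=3):
T_{2}^{(1)} = (4·0.5899610 − 0.6044365) / 3 = 0.5851358
T_{3}^{(1)} = 0.5865346 + (0.5865346 − 0.5899610)/3 = 0.5853925
T_{3}^{(2)} = 0.5853925 + (0.5853925 − 0.5851358)/15 = 0.5854096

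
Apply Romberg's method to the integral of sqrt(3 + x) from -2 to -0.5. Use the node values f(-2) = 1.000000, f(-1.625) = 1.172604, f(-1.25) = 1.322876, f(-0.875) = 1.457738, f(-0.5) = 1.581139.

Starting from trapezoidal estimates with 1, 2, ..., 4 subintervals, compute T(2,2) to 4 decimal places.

1.9686

T(0,0) (trapezoid, 1 panel, h=1.5000): 1.935854
T(1,0) (trapezoid, 2 panels, h=0.7500): 1.960084
T(2,0) (trapezoid, 4 panels, h=0.3750): 1.966420
T(1,1) = 1.960084 + (1.960084 − 1.935854)/3 = 1.968161
T(2,1) = 1.966420 + (1.966420 − 1.960084)/3 = 1.968532
T(2,2) = 1.968532 + (1.968532 − 1.968161)/15 = 1.968557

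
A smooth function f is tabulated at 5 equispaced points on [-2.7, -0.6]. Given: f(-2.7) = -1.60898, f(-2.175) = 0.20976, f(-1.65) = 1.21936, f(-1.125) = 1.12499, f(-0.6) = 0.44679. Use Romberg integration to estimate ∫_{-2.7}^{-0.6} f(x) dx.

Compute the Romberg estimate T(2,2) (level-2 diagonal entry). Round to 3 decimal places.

1.148

T(0,0) (trapezoid, 1 panel, h=2.1000): -1.22030
T(1,0) (trapezoid, 2 panels, h=1.0500): 0.67018
T(2,0) (trapezoid, 4 panels, h=0.5250): 1.03583
T(1,1) = 0.67018 + (0.67018 − (-1.22030))/3 = 1.30034
T(2,1) = 1.03583 + (1.03583 − 0.67018)/3 = 1.15771
T(2,2) = 1.15771 + (1.15771 − 1.30034)/15 = 1.14820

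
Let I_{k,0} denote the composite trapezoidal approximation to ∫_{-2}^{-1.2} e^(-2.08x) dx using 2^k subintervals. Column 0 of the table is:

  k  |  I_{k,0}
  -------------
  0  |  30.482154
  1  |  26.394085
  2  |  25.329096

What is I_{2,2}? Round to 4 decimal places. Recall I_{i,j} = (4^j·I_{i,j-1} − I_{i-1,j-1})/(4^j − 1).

Richardson extrapolation on the trapezoidal column (denominator 4−1=3):
I_{1,1} = 26.394085 + (26.394085 − 30.482154)/3 = 25.031395
I_{2,1} = (4·25.329096 − 26.394085) / 3 = 24.974100
I_{2,2} = (16·24.974100 − 25.031395) / 15 = 24.970280

24.9703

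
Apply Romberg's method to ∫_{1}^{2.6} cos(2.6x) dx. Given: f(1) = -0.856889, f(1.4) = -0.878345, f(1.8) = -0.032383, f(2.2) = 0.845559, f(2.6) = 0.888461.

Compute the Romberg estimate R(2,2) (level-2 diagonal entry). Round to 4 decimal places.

R(0,0) (trapezoid, 1 panel, h=1.6000): 0.025258
R(1,0) (trapezoid, 2 panels, h=0.8000): -0.013278
R(2,0) (trapezoid, 4 panels, h=0.4000): -0.019753
R(1,1) = -0.013278 + (-0.013278 − 0.025258)/3 = -0.026123
R(2,1) = -0.019753 + (-0.019753 − (-0.013278))/3 = -0.021911
R(2,2) = -0.021911 + (-0.021911 − (-0.026123))/15 = -0.021630

-0.0216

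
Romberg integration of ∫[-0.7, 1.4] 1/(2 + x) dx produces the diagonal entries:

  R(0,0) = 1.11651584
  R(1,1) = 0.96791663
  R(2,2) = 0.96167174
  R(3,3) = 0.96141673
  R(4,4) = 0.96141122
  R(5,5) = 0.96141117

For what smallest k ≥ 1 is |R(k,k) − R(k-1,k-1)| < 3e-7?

|R(1,1) − R(0,0)| = 0.14859921 ≥ 3e-7
|R(2,2) − R(1,1)| = 0.00624489 ≥ 3e-7
|R(3,3) − R(2,2)| = 0.00025501 ≥ 3e-7
|R(4,4) − R(3,3)| = 0.00000551 ≥ 3e-7
|R(5,5) − R(4,4)| = 0.00000005 < 3e-7

k = 5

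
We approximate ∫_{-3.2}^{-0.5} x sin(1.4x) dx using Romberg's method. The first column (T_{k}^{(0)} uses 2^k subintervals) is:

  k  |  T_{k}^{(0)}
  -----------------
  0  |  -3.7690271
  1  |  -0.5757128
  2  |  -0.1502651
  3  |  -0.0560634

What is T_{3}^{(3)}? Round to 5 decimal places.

T_{1}^{(1)} = -0.5757128 + (-0.5757128 − (-3.7690271))/3 = 0.4887253
T_{2}^{(1)} = -0.1502651 + (-0.1502651 − (-0.5757128))/3 = -0.0084492
T_{3}^{(1)} = (4·(-0.0560634) − (-0.1502651)) / 3 = -0.0246628
T_{2}^{(2)} = (16·(-0.0084492) − 0.4887253) / 15 = -0.0415942
T_{3}^{(2)} = (16·(-0.0246628) − (-0.0084492)) / 15 = -0.0257437
T_{3}^{(3)} = -0.0257437 + (-0.0257437 − (-0.0415942))/63 = -0.0254921

-0.02549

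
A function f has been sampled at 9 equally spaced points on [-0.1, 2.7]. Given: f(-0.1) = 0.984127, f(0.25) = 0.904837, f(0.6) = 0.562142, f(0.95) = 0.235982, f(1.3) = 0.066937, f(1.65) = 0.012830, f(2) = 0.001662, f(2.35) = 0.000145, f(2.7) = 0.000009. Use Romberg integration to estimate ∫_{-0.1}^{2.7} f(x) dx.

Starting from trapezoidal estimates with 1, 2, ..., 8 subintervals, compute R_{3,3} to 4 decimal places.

R_{0,0} (trapezoid, 1 panel, h=2.8000): 1.377790
R_{1,0} (trapezoid, 2 panels, h=1.4000): 0.782607
R_{2,0} (trapezoid, 4 panels, h=0.7000): 0.785966
R_{3,0} (trapezoid, 8 panels, h=0.3500): 0.796811
R_{1,1} = 0.782607 + (0.782607 − 1.377790)/3 = 0.584213
R_{2,1} = 0.785966 + (0.785966 − 0.782607)/3 = 0.787086
R_{3,1} = 0.796811 + (0.796811 − 0.785966)/3 = 0.800426
R_{2,2} = 0.787086 + (0.787086 − 0.584213)/15 = 0.800611
R_{3,2} = 0.800426 + (0.800426 − 0.787086)/15 = 0.801315
R_{3,3} = 0.801315 + (0.801315 − 0.800611)/63 = 0.801326

0.8013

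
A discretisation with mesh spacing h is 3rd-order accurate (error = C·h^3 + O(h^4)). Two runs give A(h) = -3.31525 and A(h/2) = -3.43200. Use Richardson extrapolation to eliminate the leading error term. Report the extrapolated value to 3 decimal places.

The leading error scales as h^3; refining by a factor of 2 reduces it by 2^3 = 8.
Extrapolated value = (8·A(h/2) − A(h)) / (8 − 1)
= (8·(-3.43200) − (-3.31525)) / 7
= -24.14075 / 7 = -3.44868

-3.449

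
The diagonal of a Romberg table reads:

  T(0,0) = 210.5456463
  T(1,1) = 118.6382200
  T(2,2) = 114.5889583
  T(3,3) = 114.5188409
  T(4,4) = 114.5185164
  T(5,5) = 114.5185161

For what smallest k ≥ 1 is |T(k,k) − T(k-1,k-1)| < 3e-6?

|T(1,1) − T(0,0)| = 91.9074263 ≥ 3e-6
|T(2,2) − T(1,1)| = 4.0492617 ≥ 3e-6
|T(3,3) − T(2,2)| = 0.0701174 ≥ 3e-6
|T(4,4) − T(3,3)| = 0.0003245 ≥ 3e-6
|T(5,5) − T(4,4)| = 0.0000003 < 3e-6

k = 5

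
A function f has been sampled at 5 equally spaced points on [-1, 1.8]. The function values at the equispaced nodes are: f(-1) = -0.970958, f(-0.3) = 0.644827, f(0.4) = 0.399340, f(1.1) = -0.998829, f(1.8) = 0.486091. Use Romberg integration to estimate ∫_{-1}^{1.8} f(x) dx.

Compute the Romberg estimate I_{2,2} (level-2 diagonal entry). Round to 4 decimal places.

I_{0,0} (trapezoid, 1 panel, h=2.8000): -0.678814
I_{1,0} (trapezoid, 2 panels, h=1.4000): 0.219669
I_{2,0} (trapezoid, 4 panels, h=0.7000): -0.137967
I_{1,1} = 0.219669 + (0.219669 − (-0.678814))/3 = 0.519163
I_{2,1} = -0.137967 + (-0.137967 − 0.219669)/3 = -0.257179
I_{2,2} = -0.257179 + (-0.257179 − 0.519163)/15 = -0.308935

-0.3089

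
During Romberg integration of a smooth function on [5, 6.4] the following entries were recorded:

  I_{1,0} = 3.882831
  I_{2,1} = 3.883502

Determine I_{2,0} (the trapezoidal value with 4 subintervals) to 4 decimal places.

From I_{2,1} = (4·I_{2,0} − I_{1,0})/3, solve for I_{2,0}:
4·I_{2,0} = 3·3.883502 + 3.882831 = 15.533337
I_{2,0} = 3.883334

3.8833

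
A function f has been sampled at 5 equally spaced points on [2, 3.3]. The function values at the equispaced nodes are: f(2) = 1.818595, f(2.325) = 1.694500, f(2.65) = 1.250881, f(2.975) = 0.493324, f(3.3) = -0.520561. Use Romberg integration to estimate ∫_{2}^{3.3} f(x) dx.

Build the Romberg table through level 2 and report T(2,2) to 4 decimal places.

T(0,0) (trapezoid, 1 panel, h=1.3000): 0.843722
T(1,0) (trapezoid, 2 panels, h=0.6500): 1.234934
T(2,0) (trapezoid, 4 panels, h=0.3250): 1.328510
T(1,1) = 1.234934 + (1.234934 − 0.843722)/3 = 1.365338
T(2,1) = 1.328510 + (1.328510 − 1.234934)/3 = 1.359702
T(2,2) = 1.359702 + (1.359702 − 1.365338)/15 = 1.359326

1.3593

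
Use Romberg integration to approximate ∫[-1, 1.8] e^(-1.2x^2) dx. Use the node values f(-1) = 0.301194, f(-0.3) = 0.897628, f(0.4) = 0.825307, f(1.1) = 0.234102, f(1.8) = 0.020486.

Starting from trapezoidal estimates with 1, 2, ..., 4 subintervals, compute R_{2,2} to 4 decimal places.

R_{0,0} (trapezoid, 1 panel, h=2.8000): 0.450352
R_{1,0} (trapezoid, 2 panels, h=1.4000): 1.380606
R_{2,0} (trapezoid, 4 panels, h=0.7000): 1.482514
R_{1,1} = 1.380606 + (1.380606 − 0.450352)/3 = 1.690691
R_{2,1} = 1.482514 + (1.482514 − 1.380606)/3 = 1.516483
R_{2,2} = 1.516483 + (1.516483 − 1.690691)/15 = 1.504869

1.5049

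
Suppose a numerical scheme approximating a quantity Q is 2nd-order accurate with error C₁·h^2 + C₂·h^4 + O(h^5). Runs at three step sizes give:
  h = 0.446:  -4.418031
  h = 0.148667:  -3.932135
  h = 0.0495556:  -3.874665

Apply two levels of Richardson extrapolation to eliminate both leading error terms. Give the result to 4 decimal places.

-3.8674

First eliminate the h^2 term (factor 3^2 = 9):
  B₁ = (9·(-3.932135) − (-4.418031))/8 = -3.871398
  B₂ = (9·(-3.874665) − (-3.932135))/8 = -3.867481
Then eliminate the h^4 term (factor 3^4 = 81):
  (81·(-3.867481) − (-3.871398))/80 = -3.867432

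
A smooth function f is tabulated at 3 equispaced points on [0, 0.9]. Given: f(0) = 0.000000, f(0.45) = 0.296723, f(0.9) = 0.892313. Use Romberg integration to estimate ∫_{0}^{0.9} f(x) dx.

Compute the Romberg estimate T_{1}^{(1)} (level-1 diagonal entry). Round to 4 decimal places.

T_{0}^{(0)} (trapezoid, 1 panel, h=0.9000): 0.401541
T_{1}^{(0)} (trapezoid, 2 panels, h=0.4500): 0.334296
T_{1}^{(1)} = 0.334296 + (0.334296 − 0.401541)/3 = 0.311881

0.3119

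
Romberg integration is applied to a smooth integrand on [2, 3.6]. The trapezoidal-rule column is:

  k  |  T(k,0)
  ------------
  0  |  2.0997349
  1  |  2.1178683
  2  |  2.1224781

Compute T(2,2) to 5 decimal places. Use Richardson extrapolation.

2.12402

Richardson extrapolation on the trapezoidal column (denominator 4−1=3):
T(1,1) = (4·2.1178683 − 2.0997349) / 3 = 2.1239128
T(2,1) = (4·2.1224781 − 2.1178683) / 3 = 2.1240147
T(2,2) = (16·2.1240147 − 2.1239128) / 15 = 2.1240215
(Column j=1 coincides with Simpson's rule on the same nodes.)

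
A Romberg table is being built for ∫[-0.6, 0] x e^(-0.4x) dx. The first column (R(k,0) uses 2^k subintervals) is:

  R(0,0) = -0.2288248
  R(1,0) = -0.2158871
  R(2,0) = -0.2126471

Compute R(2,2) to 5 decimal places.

Richardson extrapolation on the trapezoidal column (denominator 4−1=3):
R(1,1) = (4·(-0.2158871) − (-0.2288248)) / 3 = -0.2115745
R(2,1) = -0.2126471 + (-0.2126471 − (-0.2158871))/3 = -0.2115671
R(2,2) = -0.2115671 + (-0.2115671 − (-0.2115745))/15 = -0.2115666
(Column j=1 coincides with Simpson's rule on the same nodes.)

-0.21157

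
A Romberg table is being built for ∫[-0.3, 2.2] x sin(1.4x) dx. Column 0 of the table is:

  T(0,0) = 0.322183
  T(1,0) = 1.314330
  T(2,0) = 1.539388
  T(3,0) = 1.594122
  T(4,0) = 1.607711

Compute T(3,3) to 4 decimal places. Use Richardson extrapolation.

Richardson extrapolation on the trapezoidal column (denominator 4−1=3):
T(1,1) = 1.314330 + (1.314330 − 0.322183)/3 = 1.645046
T(2,1) = (4·1.539388 − 1.314330) / 3 = 1.614407
T(3,1) = 1.594122 + (1.594122 − 1.539388)/3 = 1.612367
T(2,2) = 1.614407 + (1.614407 − 1.645046)/15 = 1.612364
T(3,2) = (16·1.612367 − 1.614407) / 15 = 1.612231
T(3,3) = (64·1.612231 − 1.612364) / 63 = 1.612229
(Column j=1 coincides with Simpson's rule on the same nodes.)

1.6122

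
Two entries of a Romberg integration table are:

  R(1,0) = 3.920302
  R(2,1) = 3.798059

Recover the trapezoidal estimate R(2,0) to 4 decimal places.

3.8286

From R(2,1) = (4·R(2,0) − R(1,0))/3, solve for R(2,0):
4·R(2,0) = 3·3.798059 + 3.920302 = 15.314479
R(2,0) = 3.828620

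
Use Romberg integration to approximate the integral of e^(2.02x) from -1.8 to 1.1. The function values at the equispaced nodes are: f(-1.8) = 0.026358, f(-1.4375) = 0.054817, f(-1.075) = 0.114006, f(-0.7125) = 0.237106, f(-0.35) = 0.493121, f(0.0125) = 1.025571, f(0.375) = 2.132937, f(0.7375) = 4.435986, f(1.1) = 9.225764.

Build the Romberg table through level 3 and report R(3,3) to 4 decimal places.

R(0,0) (trapezoid, 1 panel, h=2.9000): 13.415577
R(1,0) (trapezoid, 2 panels, h=1.4500): 7.422814
R(2,0) (trapezoid, 4 panels, h=0.7250): 5.340441
R(3,0) (trapezoid, 8 panels, h=0.3625): 4.755857
R(1,1) = 7.422814 + (7.422814 − 13.415577)/3 = 5.425226
R(2,1) = 5.340441 + (5.340441 − 7.422814)/3 = 4.646317
R(3,1) = 4.755857 + (4.755857 − 5.340441)/3 = 4.560996
R(2,2) = 4.646317 + (4.646317 − 5.425226)/15 = 4.594390
R(3,2) = 4.560996 + (4.560996 − 4.646317)/15 = 4.555308
R(3,3) = 4.555308 + (4.555308 − 4.594390)/63 = 4.554688

4.5547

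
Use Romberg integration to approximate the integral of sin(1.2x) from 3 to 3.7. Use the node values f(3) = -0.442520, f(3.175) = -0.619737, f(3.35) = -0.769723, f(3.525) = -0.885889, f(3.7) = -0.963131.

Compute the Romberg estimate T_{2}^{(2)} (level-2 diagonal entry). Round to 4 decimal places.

T_{0}^{(0)} (trapezoid, 1 panel, h=0.7000): -0.491978
T_{1}^{(0)} (trapezoid, 2 panels, h=0.3500): -0.515392
T_{2}^{(0)} (trapezoid, 4 panels, h=0.1750): -0.521181
T_{1}^{(1)} = -0.515392 + (-0.515392 − (-0.491978))/3 = -0.523197
T_{2}^{(1)} = -0.521181 + (-0.521181 − (-0.515392))/3 = -0.523111
T_{2}^{(2)} = -0.523111 + (-0.523111 − (-0.523197))/15 = -0.523105

-0.5231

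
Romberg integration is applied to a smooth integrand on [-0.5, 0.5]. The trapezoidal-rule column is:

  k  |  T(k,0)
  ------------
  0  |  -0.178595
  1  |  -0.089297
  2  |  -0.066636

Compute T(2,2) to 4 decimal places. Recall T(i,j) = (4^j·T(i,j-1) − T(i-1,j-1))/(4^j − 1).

-0.0591

T(1,1) = (4·(-0.089297) − (-0.178595)) / 3 = -0.059531
T(2,1) = -0.066636 + (-0.066636 − (-0.089297))/3 = -0.059082
T(2,2) = -0.059082 + (-0.059082 − (-0.059531))/15 = -0.059052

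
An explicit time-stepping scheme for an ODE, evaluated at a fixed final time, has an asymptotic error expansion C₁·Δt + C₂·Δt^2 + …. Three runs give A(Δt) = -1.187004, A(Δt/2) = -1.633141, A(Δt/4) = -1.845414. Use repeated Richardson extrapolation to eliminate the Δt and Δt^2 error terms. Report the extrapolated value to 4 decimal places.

First eliminate the Δt term (factor 2^1 = 2):
  B₁ = (2·(-1.633141) − (-1.187004))/1 = -2.079278
  B₂ = (2·(-1.845414) − (-1.633141))/1 = -2.057687
Then eliminate the Δt^2 term (factor 2^2 = 4):
  (4·(-2.057687) − (-2.079278))/3 = -2.050490

-2.0505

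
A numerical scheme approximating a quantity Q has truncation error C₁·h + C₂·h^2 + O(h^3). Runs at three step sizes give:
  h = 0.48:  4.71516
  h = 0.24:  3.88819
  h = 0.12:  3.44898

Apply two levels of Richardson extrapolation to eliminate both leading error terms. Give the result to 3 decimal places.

2.993

First eliminate the h term (factor 2^1 = 2):
  B₁ = (2·3.88819 − 4.71516)/1 = 3.06122
  B₂ = (2·3.44898 − 3.88819)/1 = 3.00977
Then eliminate the h^2 term (factor 2^2 = 4):
  (4·3.00977 − 3.06122)/3 = 2.99262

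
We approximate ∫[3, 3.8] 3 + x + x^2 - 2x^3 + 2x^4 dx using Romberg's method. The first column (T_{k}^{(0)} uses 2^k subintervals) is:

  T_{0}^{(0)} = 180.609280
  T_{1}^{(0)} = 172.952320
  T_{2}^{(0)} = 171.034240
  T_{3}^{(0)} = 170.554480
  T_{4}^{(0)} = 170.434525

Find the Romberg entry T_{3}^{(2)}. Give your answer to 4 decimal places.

Richardson extrapolation on the trapezoidal column (denominator 4−1=3):
T_{2}^{(1)} = 171.034240 + (171.034240 − 172.952320)/3 = 170.394880
T_{3}^{(1)} = 170.554480 + (170.554480 − 171.034240)/3 = 170.394560
T_{3}^{(2)} = 170.394560 + (170.394560 − 170.394880)/15 = 170.394539

170.3945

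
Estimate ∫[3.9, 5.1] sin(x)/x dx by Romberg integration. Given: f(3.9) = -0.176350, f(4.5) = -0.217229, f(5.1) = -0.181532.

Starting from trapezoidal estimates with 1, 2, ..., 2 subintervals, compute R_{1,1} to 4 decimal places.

-0.2454

R_{0,0} (trapezoid, 1 panel, h=1.2000): -0.214729
R_{1,0} (trapezoid, 2 panels, h=0.6000): -0.237702
R_{1,1} = -0.237702 + (-0.237702 − (-0.214729))/3 = -0.245360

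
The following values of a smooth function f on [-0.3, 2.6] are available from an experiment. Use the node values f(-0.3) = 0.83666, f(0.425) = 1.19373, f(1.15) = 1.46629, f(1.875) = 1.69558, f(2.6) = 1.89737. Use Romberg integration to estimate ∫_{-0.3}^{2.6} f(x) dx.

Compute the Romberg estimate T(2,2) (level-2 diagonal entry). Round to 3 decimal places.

T(0,0) (trapezoid, 1 panel, h=2.9000): 3.96434
T(1,0) (trapezoid, 2 panels, h=1.4500): 4.10829
T(2,0) (trapezoid, 4 panels, h=0.7250): 4.14890
T(1,1) = 4.10829 + (4.10829 − 3.96434)/3 = 4.15627
T(2,1) = 4.14890 + (4.14890 − 4.10829)/3 = 4.16244
T(2,2) = 4.16244 + (4.16244 − 4.15627)/15 = 4.16285

4.163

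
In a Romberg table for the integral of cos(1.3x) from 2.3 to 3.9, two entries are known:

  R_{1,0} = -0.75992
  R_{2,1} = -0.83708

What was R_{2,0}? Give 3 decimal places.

-0.818

From R_{2,1} = (4·R_{2,0} − R_{1,0})/3, solve for R_{2,0}:
4·R_{2,0} = 3·(-0.83708) + (-0.75992) = -3.27116
R_{2,0} = -0.81779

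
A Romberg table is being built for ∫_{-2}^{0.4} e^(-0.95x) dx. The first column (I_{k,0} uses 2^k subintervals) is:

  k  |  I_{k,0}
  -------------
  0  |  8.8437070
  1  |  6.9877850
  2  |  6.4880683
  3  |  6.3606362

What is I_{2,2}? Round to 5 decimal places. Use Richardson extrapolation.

6.31832

I_{1,1} = (4·6.9877850 − 8.8437070) / 3 = 6.3691443
I_{2,1} = (4·6.4880683 − 6.9877850) / 3 = 6.3214961
I_{2,2} = (16·6.3214961 − 6.3691443) / 15 = 6.3183196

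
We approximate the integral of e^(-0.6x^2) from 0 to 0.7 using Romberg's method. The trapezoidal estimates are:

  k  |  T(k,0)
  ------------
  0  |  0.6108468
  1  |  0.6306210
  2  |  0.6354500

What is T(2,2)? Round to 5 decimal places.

0.63705

T(1,1) = (4·0.6306210 − 0.6108468) / 3 = 0.6372124
T(2,1) = (4·0.6354500 − 0.6306210) / 3 = 0.6370597
T(2,2) = 0.6370597 + (0.6370597 − 0.6372124)/15 = 0.6370495
(Column j=1 coincides with Simpson's rule on the same nodes.)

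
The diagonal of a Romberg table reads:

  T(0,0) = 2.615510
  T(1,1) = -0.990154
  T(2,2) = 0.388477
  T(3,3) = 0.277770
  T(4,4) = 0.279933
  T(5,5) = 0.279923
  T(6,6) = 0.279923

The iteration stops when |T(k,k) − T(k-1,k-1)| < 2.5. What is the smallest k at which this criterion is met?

|T(1,1) − T(0,0)| = 3.605664 ≥ 2.5
|T(2,2) − T(1,1)| = 1.378631 < 2.5

k = 2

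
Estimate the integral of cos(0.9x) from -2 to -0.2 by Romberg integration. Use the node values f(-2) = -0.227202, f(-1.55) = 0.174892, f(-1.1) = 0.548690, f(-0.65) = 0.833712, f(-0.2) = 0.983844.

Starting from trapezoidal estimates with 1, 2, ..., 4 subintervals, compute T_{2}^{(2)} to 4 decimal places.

0.8831

T_{0}^{(0)} (trapezoid, 1 panel, h=1.8000): 0.680978
T_{1}^{(0)} (trapezoid, 2 panels, h=0.9000): 0.834310
T_{2}^{(0)} (trapezoid, 4 panels, h=0.4500): 0.871027
T_{1}^{(1)} = 0.834310 + (0.834310 − 0.680978)/3 = 0.885421
T_{2}^{(1)} = 0.871027 + (0.871027 − 0.834310)/3 = 0.883266
T_{2}^{(2)} = 0.883266 + (0.883266 − 0.885421)/15 = 0.883122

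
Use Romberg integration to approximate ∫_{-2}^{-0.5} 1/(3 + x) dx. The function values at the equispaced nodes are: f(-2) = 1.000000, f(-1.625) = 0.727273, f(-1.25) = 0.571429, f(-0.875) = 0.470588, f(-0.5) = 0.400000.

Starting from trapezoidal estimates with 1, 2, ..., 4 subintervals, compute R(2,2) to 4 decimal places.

R(0,0) (trapezoid, 1 panel, h=1.5000): 1.050000
R(1,0) (trapezoid, 2 panels, h=0.7500): 0.953572
R(2,0) (trapezoid, 4 panels, h=0.3750): 0.925984
R(1,1) = 0.953572 + (0.953572 − 1.050000)/3 = 0.921429
R(2,1) = 0.925984 + (0.925984 − 0.953572)/3 = 0.916788
R(2,2) = 0.916788 + (0.916788 − 0.921429)/15 = 0.916479

0.9165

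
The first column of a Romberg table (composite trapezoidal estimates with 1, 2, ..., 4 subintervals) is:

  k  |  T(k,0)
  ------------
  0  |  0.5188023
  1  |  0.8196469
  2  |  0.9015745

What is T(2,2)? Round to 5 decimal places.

T(1,1) = (4·0.8196469 − 0.5188023) / 3 = 0.9199284
T(2,1) = (4·0.9015745 − 0.8196469) / 3 = 0.9288837
T(2,2) = (16·0.9288837 − 0.9199284) / 15 = 0.9294807

0.92948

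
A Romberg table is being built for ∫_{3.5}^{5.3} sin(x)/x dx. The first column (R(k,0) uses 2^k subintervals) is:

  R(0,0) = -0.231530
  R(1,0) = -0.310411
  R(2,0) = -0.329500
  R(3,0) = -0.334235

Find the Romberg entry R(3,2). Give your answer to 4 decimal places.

Richardson extrapolation on the trapezoidal column (denominator 4−1=3):
R(2,1) = -0.329500 + (-0.329500 − (-0.310411))/3 = -0.335863
R(3,1) = -0.334235 + (-0.334235 − (-0.329500))/3 = -0.335813
R(3,2) = (16·(-0.335813) − (-0.335863)) / 15 = -0.335810

-0.3358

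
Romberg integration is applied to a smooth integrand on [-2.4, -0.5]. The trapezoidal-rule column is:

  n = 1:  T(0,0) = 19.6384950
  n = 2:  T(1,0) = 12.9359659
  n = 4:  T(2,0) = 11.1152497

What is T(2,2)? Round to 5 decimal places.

10.49545

Richardson extrapolation on the trapezoidal column (denominator 4−1=3):
T(1,1) = 12.9359659 + (12.9359659 − 19.6384950)/3 = 10.7017895
T(2,1) = 11.1152497 + (11.1152497 − 12.9359659)/3 = 10.5083443
T(2,2) = (16·10.5083443 − 10.7017895) / 15 = 10.4954480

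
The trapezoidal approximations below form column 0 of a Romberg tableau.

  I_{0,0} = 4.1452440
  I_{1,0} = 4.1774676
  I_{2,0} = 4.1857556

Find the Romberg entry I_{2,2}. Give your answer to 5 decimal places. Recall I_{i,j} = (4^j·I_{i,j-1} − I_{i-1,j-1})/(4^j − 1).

4.18854

Richardson extrapolation on the trapezoidal column (denominator 4−1=3):
I_{1,1} = (4·4.1774676 − 4.1452440) / 3 = 4.1882088
I_{2,1} = 4.1857556 + (4.1857556 − 4.1774676)/3 = 4.1885183
I_{2,2} = (16·4.1885183 − 4.1882088) / 15 = 4.1885389
(Column j=1 coincides with Simpson's rule on the same nodes.)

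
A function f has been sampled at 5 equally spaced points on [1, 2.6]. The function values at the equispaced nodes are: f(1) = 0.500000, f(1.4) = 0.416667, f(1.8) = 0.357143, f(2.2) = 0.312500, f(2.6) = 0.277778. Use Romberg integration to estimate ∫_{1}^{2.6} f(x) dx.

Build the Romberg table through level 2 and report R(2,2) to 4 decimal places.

R(0,0) (trapezoid, 1 panel, h=1.6000): 0.622222
R(1,0) (trapezoid, 2 panels, h=0.8000): 0.596826
R(2,0) (trapezoid, 4 panels, h=0.4000): 0.590080
R(1,1) = 0.596826 + (0.596826 − 0.622222)/3 = 0.588361
R(2,1) = 0.590080 + (0.590080 − 0.596826)/3 = 0.587831
R(2,2) = 0.587831 + (0.587831 − 0.588361)/15 = 0.587796

0.5878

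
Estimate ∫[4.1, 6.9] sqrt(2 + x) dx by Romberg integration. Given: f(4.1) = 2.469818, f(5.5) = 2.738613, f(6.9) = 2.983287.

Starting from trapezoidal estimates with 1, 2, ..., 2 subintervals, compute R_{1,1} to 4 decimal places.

7.6569

R_{0,0} (trapezoid, 1 panel, h=2.8000): 7.634347
R_{1,0} (trapezoid, 2 panels, h=1.4000): 7.651232
R_{1,1} = 7.651232 + (7.651232 − 7.634347)/3 = 7.656860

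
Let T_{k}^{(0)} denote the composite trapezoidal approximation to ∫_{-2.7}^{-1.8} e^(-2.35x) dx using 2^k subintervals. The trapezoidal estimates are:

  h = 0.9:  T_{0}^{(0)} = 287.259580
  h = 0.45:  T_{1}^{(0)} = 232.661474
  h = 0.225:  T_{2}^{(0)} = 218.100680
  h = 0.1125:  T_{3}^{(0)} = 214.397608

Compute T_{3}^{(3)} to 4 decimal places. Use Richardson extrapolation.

T_{1}^{(1)} = (4·232.661474 − 287.259580) / 3 = 214.462105
T_{2}^{(1)} = (4·218.100680 − 232.661474) / 3 = 213.247082
T_{3}^{(1)} = 214.397608 + (214.397608 − 218.100680)/3 = 213.163251
T_{2}^{(2)} = (16·213.247082 − 214.462105) / 15 = 213.166080
T_{3}^{(2)} = 213.163251 + (213.163251 − 213.247082)/15 = 213.157662
T_{3}^{(3)} = 213.157662 + (213.157662 − 213.166080)/63 = 213.157528
(Column j=1 coincides with Simpson's rule on the same nodes.)

213.1575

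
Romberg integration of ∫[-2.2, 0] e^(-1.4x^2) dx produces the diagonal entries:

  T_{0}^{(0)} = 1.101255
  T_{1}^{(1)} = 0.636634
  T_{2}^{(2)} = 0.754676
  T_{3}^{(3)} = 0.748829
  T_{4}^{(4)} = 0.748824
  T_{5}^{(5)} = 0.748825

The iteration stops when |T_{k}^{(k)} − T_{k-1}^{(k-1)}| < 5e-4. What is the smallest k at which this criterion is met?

k = 4

|T_{1}^{(1)} − T_{0}^{(0)}| = 0.464621 ≥ 5e-4
|T_{2}^{(2)} − T_{1}^{(1)}| = 0.118042 ≥ 5e-4
|T_{3}^{(3)} − T_{2}^{(2)}| = 0.005847 ≥ 5e-4
|T_{4}^{(4)} − T_{3}^{(3)}| = 0.000005 < 5e-4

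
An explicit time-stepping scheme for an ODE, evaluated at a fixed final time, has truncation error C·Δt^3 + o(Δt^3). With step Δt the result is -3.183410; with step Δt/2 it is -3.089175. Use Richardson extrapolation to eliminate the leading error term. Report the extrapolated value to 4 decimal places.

Extrapolated value = (8·A(Δt/2) − A(Δt)) / (8 − 1)
= (8·(-3.089175) − (-3.183410)) / 7
= -21.529990 / 7 = -3.075713

-3.0757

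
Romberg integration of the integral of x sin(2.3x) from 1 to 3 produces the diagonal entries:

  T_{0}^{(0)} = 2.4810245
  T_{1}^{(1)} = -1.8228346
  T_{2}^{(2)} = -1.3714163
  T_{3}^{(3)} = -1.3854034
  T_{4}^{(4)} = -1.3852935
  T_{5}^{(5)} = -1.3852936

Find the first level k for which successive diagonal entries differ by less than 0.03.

k = 3

|T_{1}^{(1)} − T_{0}^{(0)}| = 4.3038591 ≥ 0.03
|T_{2}^{(2)} − T_{1}^{(1)}| = 0.4514183 ≥ 0.03
|T_{3}^{(3)} − T_{2}^{(2)}| = 0.0139871 < 0.03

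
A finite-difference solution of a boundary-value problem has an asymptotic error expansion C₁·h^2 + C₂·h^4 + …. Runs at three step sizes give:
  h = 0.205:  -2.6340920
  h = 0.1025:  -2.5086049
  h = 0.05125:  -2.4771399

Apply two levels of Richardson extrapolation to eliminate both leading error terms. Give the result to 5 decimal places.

-2.46664

First eliminate the h^2 term (factor 2^2 = 4):
  B₁ = (4·(-2.5086049) − (-2.6340920))/3 = -2.4667759
  B₂ = (4·(-2.4771399) − (-2.5086049))/3 = -2.4666516
Then eliminate the h^4 term (factor 2^4 = 16):
  (16·(-2.4666516) − (-2.4667759))/15 = -2.4666433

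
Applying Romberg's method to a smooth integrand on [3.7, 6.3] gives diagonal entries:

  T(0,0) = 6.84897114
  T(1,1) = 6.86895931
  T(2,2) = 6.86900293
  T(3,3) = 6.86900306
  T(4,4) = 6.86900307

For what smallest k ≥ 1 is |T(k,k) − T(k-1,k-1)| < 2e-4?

k = 2

|T(1,1) − T(0,0)| = 0.01998817 ≥ 2e-4
|T(2,2) − T(1,1)| = 0.00004362 < 2e-4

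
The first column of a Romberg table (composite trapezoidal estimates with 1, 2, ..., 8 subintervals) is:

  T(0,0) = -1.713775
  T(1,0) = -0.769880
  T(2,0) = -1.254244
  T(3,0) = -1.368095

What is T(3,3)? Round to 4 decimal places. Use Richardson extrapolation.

-1.4042

Richardson extrapolation on the trapezoidal column (denominator 4−1=3):
T(1,1) = -0.769880 + (-0.769880 − (-1.713775))/3 = -0.455248
T(2,1) = (4·(-1.254244) − (-0.769880)) / 3 = -1.415699
T(3,1) = -1.368095 + (-1.368095 − (-1.254244))/3 = -1.406045
T(2,2) = -1.415699 + (-1.415699 − (-0.455248))/15 = -1.479729
T(3,2) = (16·(-1.406045) − (-1.415699)) / 15 = -1.405401
T(3,3) = -1.405401 + (-1.405401 − (-1.479729))/63 = -1.404221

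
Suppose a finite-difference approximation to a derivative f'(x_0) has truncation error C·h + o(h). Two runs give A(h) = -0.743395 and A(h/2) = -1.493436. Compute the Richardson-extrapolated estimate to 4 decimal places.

Extrapolated value = (2·A(h/2) − A(h)) / (2 − 1)
= (2·(-1.493436) − (-0.743395)) / 1
= -2.243477 / 1 = -2.243477

-2.2435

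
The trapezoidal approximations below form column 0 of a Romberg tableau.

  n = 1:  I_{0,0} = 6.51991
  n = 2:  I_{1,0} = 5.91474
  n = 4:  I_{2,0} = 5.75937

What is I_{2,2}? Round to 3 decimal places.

I_{1,1} = 5.91474 + (5.91474 − 6.51991)/3 = 5.71302
I_{2,1} = 5.75937 + (5.75937 − 5.91474)/3 = 5.70758
I_{2,2} = (16·5.70758 − 5.71302) / 15 = 5.70722

5.707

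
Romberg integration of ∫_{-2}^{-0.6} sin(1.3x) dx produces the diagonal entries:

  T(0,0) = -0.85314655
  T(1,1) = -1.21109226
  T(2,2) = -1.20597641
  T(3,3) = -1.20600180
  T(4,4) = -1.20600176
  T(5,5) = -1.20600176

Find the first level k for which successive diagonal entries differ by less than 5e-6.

|T(1,1) − T(0,0)| = 0.35794571 ≥ 5e-6
|T(2,2) − T(1,1)| = 0.00511585 ≥ 5e-6
|T(3,3) − T(2,2)| = 0.00002539 ≥ 5e-6
|T(4,4) − T(3,3)| = 0.00000004 < 5e-6

k = 4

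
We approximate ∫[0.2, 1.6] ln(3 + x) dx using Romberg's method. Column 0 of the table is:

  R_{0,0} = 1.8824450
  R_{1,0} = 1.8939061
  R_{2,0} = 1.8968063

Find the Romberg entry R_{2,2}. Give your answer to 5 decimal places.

1.89778

Richardson extrapolation on the trapezoidal column (denominator 4−1=3):
R_{1,1} = 1.8939061 + (1.8939061 − 1.8824450)/3 = 1.8977265
R_{2,1} = 1.8968063 + (1.8968063 − 1.8939061)/3 = 1.8977730
R_{2,2} = 1.8977730 + (1.8977730 − 1.8977265)/15 = 1.8977761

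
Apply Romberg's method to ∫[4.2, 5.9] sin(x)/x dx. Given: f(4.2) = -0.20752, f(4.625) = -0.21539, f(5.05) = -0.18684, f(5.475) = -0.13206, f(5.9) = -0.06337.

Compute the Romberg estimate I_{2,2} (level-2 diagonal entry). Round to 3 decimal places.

-0.288

I_{0,0} (trapezoid, 1 panel, h=1.7000): -0.23026
I_{1,0} (trapezoid, 2 panels, h=0.8500): -0.27394
I_{2,0} (trapezoid, 4 panels, h=0.4250): -0.28464
I_{1,1} = -0.27394 + (-0.27394 − (-0.23026))/3 = -0.28850
I_{2,1} = -0.28464 + (-0.28464 − (-0.27394))/3 = -0.28821
I_{2,2} = -0.28821 + (-0.28821 − (-0.28850))/15 = -0.28819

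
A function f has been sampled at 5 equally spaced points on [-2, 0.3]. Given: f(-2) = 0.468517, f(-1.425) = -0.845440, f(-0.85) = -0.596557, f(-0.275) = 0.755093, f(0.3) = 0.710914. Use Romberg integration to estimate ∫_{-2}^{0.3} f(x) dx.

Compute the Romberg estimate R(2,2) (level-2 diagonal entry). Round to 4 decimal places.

-0.0458

R(0,0) (trapezoid, 1 panel, h=2.3000): 1.356346
R(1,0) (trapezoid, 2 panels, h=1.1500): -0.007868
R(2,0) (trapezoid, 4 panels, h=0.5750): -0.055883
R(1,1) = -0.007868 + (-0.007868 − 1.356346)/3 = -0.462606
R(2,1) = -0.055883 + (-0.055883 − (-0.007868))/3 = -0.071888
R(2,2) = -0.071888 + (-0.071888 − (-0.462606))/15 = -0.045840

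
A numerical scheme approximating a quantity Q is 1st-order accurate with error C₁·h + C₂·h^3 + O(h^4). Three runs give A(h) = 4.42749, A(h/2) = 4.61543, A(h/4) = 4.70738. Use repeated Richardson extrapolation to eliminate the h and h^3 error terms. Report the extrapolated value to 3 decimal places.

First eliminate the h term (factor 2^1 = 2):
  B₁ = (2·4.61543 − 4.42749)/1 = 4.80337
  B₂ = (2·4.70738 − 4.61543)/1 = 4.79933
Then eliminate the h^3 term (factor 2^3 = 8):
  (8·4.79933 − 4.80337)/7 = 4.79875

4.799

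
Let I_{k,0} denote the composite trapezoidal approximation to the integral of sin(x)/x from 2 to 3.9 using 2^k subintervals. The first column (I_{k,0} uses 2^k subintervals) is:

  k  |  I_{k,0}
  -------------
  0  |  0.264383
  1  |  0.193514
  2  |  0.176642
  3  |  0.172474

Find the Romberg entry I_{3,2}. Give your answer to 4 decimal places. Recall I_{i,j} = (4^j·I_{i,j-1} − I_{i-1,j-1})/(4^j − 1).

0.1711

Richardson extrapolation on the trapezoidal column (denominator 4−1=3):
I_{2,1} = 0.176642 + (0.176642 − 0.193514)/3 = 0.171018
I_{3,1} = (4·0.172474 − 0.176642) / 3 = 0.171085
I_{3,2} = (16·0.171085 − 0.171018) / 15 = 0.171089
(Column j=1 coincides with Simpson's rule on the same nodes.)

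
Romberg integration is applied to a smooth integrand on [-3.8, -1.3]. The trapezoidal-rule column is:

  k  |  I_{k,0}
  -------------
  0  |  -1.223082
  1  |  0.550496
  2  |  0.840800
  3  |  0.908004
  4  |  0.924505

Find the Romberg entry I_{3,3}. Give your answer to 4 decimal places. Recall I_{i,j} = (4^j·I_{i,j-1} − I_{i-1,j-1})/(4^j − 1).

0.9300

Richardson extrapolation on the trapezoidal column (denominator 4−1=3):
I_{1,1} = 0.550496 + (0.550496 − (-1.223082))/3 = 1.141689
I_{2,1} = (4·0.840800 − 0.550496) / 3 = 0.937568
I_{3,1} = 0.908004 + (0.908004 − 0.840800)/3 = 0.930405
I_{2,2} = 0.937568 + (0.937568 − 1.141689)/15 = 0.923960
I_{3,2} = (16·0.930405 − 0.937568) / 15 = 0.929927
I_{3,3} = (64·0.929927 − 0.923960) / 63 = 0.930022
(Column j=1 coincides with Simpson's rule on the same nodes.)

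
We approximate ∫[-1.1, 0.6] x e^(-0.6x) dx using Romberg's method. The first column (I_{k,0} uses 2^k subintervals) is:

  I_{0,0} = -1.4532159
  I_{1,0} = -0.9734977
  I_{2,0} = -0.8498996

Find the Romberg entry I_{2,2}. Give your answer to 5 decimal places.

I_{1,1} = (4·(-0.9734977) − (-1.4532159)) / 3 = -0.8135916
I_{2,1} = -0.8498996 + (-0.8498996 − (-0.9734977))/3 = -0.8087002
I_{2,2} = -0.8087002 + (-0.8087002 − (-0.8135916))/15 = -0.8083741

-0.80837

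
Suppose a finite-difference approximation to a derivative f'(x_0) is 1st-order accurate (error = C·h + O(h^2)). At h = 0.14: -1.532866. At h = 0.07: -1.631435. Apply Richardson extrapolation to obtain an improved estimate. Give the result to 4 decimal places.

-1.7300

Extrapolated value = (2·A(h/2) − A(h)) / (2 − 1)
= (2·(-1.631435) − (-1.532866)) / 1
= -1.730004 / 1 = -1.730004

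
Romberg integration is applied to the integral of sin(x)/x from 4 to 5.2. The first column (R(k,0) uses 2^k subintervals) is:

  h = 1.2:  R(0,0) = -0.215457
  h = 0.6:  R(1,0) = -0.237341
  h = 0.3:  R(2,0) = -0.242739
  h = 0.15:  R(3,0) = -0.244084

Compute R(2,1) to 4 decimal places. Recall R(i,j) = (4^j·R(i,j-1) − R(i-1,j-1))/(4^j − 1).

Richardson extrapolation on the trapezoidal column (denominator 4−1=3):
R(2,1) = -0.242739 + (-0.242739 − (-0.237341))/3 = -0.244538

-0.2445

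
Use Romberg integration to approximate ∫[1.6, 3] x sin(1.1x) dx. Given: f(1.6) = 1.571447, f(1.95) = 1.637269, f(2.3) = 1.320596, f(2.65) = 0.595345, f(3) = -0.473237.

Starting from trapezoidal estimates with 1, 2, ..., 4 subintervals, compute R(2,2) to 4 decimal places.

R(0,0) (trapezoid, 1 panel, h=1.4000): 0.768747
R(1,0) (trapezoid, 2 panels, h=0.7000): 1.308791
R(2,0) (trapezoid, 4 panels, h=0.3500): 1.435810
R(1,1) = 1.308791 + (1.308791 − 0.768747)/3 = 1.488806
R(2,1) = 1.435810 + (1.435810 − 1.308791)/3 = 1.478150
R(2,2) = 1.478150 + (1.478150 − 1.488806)/15 = 1.477440

1.4774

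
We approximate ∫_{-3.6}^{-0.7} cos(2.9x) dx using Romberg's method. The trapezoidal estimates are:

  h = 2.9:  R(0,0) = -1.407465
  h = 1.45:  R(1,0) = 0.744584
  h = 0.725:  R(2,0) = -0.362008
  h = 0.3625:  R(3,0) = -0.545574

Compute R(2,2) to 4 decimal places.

Richardson extrapolation on the trapezoidal column (denominator 4−1=3):
R(1,1) = (4·0.744584 − (-1.407465)) / 3 = 1.461934
R(2,1) = (4·(-0.362008) − 0.744584) / 3 = -0.730872
R(2,2) = -0.730872 + (-0.730872 − 1.461934)/15 = -0.877059

-0.8771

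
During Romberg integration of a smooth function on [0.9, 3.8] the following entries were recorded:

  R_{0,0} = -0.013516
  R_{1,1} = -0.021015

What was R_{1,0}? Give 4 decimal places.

-0.0191

From R_{1,1} = (4·R_{1,0} − R_{0,0})/3, solve for R_{1,0}:
4·R_{1,0} = 3·(-0.021015) + (-0.013516) = -0.076561
R_{1,0} = -0.019140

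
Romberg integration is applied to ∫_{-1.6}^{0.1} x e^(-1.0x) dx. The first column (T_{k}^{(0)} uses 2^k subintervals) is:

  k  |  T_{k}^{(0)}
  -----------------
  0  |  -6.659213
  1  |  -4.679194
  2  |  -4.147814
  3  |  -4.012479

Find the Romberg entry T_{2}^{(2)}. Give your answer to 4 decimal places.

Richardson extrapolation on the trapezoidal column (denominator 4−1=3):
T_{1}^{(1)} = (4·(-4.679194) − (-6.659213)) / 3 = -4.019188
T_{2}^{(1)} = (4·(-4.147814) − (-4.679194)) / 3 = -3.970687
T_{2}^{(2)} = (16·(-3.970687) − (-4.019188)) / 15 = -3.967454

-3.9675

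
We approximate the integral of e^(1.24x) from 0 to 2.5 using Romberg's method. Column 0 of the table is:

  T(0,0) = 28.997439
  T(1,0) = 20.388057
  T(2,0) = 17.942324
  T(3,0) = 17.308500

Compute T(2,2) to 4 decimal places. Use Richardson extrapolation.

17.1010

T(1,1) = 20.388057 + (20.388057 − 28.997439)/3 = 17.518263
T(2,1) = (4·17.942324 − 20.388057) / 3 = 17.127080
T(2,2) = (16·17.127080 − 17.518263) / 15 = 17.101001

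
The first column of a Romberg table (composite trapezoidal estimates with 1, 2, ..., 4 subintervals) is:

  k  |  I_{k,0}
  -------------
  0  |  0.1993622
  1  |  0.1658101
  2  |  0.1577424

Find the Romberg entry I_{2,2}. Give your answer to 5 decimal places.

0.15508

I_{1,1} = (4·0.1658101 − 0.1993622) / 3 = 0.1546261
I_{2,1} = 0.1577424 + (0.1577424 − 0.1658101)/3 = 0.1550532
I_{2,2} = (16·0.1550532 − 0.1546261) / 15 = 0.1550817
(Column j=1 coincides with Simpson's rule on the same nodes.)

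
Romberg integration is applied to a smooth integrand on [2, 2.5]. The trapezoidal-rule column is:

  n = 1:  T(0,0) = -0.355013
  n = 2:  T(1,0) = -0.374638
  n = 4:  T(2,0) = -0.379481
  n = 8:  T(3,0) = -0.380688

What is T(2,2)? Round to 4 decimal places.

-0.3811

Richardson extrapolation on the trapezoidal column (denominator 4−1=3):
T(1,1) = -0.374638 + (-0.374638 − (-0.355013))/3 = -0.381180
T(2,1) = -0.379481 + (-0.379481 − (-0.374638))/3 = -0.381095
T(2,2) = (16·(-0.381095) − (-0.381180)) / 15 = -0.381089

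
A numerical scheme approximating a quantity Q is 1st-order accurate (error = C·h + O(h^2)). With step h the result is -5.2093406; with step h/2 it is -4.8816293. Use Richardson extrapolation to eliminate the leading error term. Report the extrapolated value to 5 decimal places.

-4.55392

The leading error scales as h; refining by a factor of 2 reduces it by 2^1 = 2.
Extrapolated value = (2·A(h/2) − A(h)) / (2 − 1)
= (2·(-4.8816293) − (-5.2093406)) / 1
= -4.5539180 / 1 = -4.5539180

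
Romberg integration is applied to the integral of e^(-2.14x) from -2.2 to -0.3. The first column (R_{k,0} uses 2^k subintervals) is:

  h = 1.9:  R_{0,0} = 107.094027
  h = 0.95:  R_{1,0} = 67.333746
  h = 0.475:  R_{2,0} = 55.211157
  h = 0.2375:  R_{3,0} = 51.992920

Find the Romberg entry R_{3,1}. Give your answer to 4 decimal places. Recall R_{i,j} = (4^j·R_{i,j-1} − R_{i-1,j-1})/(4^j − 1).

Richardson extrapolation on the trapezoidal column (denominator 4−1=3):
R_{3,1} = 51.992920 + (51.992920 − 55.211157)/3 = 50.920174

50.9202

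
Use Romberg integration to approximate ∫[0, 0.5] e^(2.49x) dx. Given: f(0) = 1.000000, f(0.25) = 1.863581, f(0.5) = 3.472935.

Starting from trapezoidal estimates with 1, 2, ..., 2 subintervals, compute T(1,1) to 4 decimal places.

T(0,0) (trapezoid, 1 panel, h=0.5000): 1.118234
T(1,0) (trapezoid, 2 panels, h=0.2500): 1.025012
T(1,1) = 1.025012 + (1.025012 − 1.118234)/3 = 0.993938

0.9939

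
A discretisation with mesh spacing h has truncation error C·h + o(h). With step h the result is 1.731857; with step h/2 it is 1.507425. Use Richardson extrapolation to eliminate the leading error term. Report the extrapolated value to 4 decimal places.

Extrapolated value = (2·A(h/2) − A(h)) / (2 − 1)
= (2·1.507425 − 1.731857) / 1
= 1.282993 / 1 = 1.282993

1.2830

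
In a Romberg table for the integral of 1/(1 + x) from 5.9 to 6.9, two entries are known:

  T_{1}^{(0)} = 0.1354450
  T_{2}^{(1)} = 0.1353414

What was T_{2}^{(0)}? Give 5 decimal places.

0.13537

From T_{2}^{(1)} = (4·T_{2}^{(0)} − T_{1}^{(0)})/3, solve for T_{2}^{(0)}:
4·T_{2}^{(0)} = 3·0.1353414 + 0.1354450 = 0.5414692
T_{2}^{(0)} = 0.1353673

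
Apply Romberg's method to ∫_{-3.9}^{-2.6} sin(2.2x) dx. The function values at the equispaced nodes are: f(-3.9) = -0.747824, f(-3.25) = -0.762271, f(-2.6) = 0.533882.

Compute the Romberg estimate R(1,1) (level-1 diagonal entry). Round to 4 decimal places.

-0.7070

R(0,0) (trapezoid, 1 panel, h=1.3000): -0.139062
R(1,0) (trapezoid, 2 panels, h=0.6500): -0.565007
R(1,1) = -0.565007 + (-0.565007 − (-0.139062))/3 = -0.706989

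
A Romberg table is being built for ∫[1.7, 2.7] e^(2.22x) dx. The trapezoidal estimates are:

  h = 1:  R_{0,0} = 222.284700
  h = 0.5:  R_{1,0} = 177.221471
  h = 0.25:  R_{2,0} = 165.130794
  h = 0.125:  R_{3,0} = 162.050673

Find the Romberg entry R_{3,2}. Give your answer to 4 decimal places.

161.0189

Richardson extrapolation on the trapezoidal column (denominator 4−1=3):
R_{2,1} = 165.130794 + (165.130794 − 177.221471)/3 = 161.100568
R_{3,1} = (4·162.050673 − 165.130794) / 3 = 161.023966
R_{3,2} = (16·161.023966 − 161.100568) / 15 = 161.018859
(Column j=1 coincides with Simpson's rule on the same nodes.)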